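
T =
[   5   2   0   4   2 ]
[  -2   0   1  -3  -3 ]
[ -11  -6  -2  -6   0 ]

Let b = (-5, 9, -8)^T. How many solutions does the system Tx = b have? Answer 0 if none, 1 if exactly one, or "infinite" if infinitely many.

Row reduce the augmented matrix [T | b].
R2 ← R2 + (2/5)·R1: [0, 4/5, 1, -7/5, -11/5, 7]
R3 ← R3 + (11/5)·R1: [0, -8/5, -2, 14/5, 22/5, -19]
R3 ← R3 + (2)·R2: [0, 0, 0, 0, 0, -5]
The echelon form has 3 nonzero rows; the last pivot sits in the augmented column, so rank(T) = 2 but rank([T|b]) = 3.
Since the ranks differ, the system is inconsistent.
It has no solutions.

0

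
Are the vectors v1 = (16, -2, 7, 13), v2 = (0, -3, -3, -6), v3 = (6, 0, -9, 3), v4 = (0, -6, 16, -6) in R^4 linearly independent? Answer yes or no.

no

Form the matrix with these vectors as rows and row reduce.
R3 ← R3 − (3/8)·R1: [0, 3/4, -93/8, -15/8]
R3 ← R3 + (1/4)·R2: [0, 0, -99/8, -27/8]
R4 ← R4 − (2)·R2: [0, 0, 22, 6]
R4 ← R4 + (16/9)·R3: [0, 0, 0, 0]
3 nonzero rows, so the 4 vectors span a space of dimension 3.
Since 3 < 4, the vectors are linearly dependent.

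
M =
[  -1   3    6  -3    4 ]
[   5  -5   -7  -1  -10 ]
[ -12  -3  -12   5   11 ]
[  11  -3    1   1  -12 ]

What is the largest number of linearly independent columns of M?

4

Row reduce to echelon form.
R2 ← R2 + (5)·R1: [0, 10, 23, -16, 10]
R3 ← R3 − (12)·R1: [0, -39, -84, 41, -37]
R4 ← R4 + (11)·R1: [0, 30, 67, -32, 32]
R3 ← R3 + (39/10)·R2: [0, 0, 57/10, -107/5, 2]
R4 ← R4 − (3)·R2: [0, 0, -2, 16, 2]
R4 ← R4 + (20/57)·R3: [0, 0, 0, 484/57, 154/57]
Echelon form has 4 nonzero rows, so rank(M) = 4.
The rank gives the maximum number of linearly independent columns: 4.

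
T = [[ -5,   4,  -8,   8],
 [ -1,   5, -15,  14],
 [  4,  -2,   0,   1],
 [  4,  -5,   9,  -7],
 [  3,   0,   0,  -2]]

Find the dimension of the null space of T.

Row reduce to echelon form.
R2 ← R2 − (1/5)·R1: [0, 21/5, -67/5, 62/5]
R3 ← R3 + (4/5)·R1: [0, 6/5, -32/5, 37/5]
R4 ← R4 + (4/5)·R1: [0, -9/5, 13/5, -3/5]
R5 ← R5 + (3/5)·R1: [0, 12/5, -24/5, 14/5]
R3 ← R3 − (2/7)·R2: [0, 0, -18/7, 27/7]
R4 ← R4 + (3/7)·R2: [0, 0, -22/7, 33/7]
R5 ← R5 − (4/7)·R2: [0, 0, 20/7, -30/7]
R4 ← R4 − (11/9)·R3: [0, 0, 0, 0]
R5 ← R5 + (10/9)·R3: [0, 0, 0, 0]
3 nonzero rows, so rank(T) = 3.
T has 4 columns; by rank–nullity, nullity = 4 − 3 = 1.

1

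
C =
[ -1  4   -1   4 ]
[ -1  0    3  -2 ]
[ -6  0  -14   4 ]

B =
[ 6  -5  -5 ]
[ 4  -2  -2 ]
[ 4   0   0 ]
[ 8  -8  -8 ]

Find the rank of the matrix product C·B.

First compute CB:
[[ 38, -35, -35],
 [-10,  21,  21],
 [-60,  -2,  -2]]
Now row reduce the product.
R2 ← R2 + (5/19)·R1: [0, 224/19, 224/19]
R3 ← R3 + (30/19)·R1: [0, -1088/19, -1088/19]
R3 ← R3 + (34/7)·R2: [0, 0, 0]
2 nonzero rows, so rank(CB) = 2.

2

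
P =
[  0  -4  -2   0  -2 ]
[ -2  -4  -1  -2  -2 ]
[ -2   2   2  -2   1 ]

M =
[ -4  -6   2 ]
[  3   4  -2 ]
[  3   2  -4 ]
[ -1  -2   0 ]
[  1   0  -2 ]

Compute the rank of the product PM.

2

First compute PM:
[[-20, -20,  20],
 [ -7,  -2,  12],
 [ 23,  28, -18]]
Now row reduce the product.
R2 ← R2 − (7/20)·R1: [0, 5, 5]
R3 ← R3 + (23/20)·R1: [0, 5, 5]
R3 ← R3 − R2: [0, 0, 0]
2 nonzero rows, so rank(PM) = 2.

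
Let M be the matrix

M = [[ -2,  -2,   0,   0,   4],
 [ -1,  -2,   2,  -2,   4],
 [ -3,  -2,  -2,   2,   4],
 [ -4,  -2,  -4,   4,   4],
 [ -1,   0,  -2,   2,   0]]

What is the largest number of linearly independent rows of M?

Row reduce to echelon form.
R2 ← R2 − (1/2)·R1: [0, -1, 2, -2, 2]
R3 ← R3 − (3/2)·R1: [0, 1, -2, 2, -2]
R4 ← R4 − (2)·R1: [0, 2, -4, 4, -4]
R5 ← R5 − (1/2)·R1: [0, 1, -2, 2, -2]
R3 ← R3 + R2: [0, 0, 0, 0, 0]
R4 ← R4 + (2)·R2: [0, 0, 0, 0, 0]
R5 ← R5 + R2: [0, 0, 0, 0, 0]
Echelon form has 2 nonzero rows, so rank(M) = 2.
The rank gives the maximum number of linearly independent rows: 2.

2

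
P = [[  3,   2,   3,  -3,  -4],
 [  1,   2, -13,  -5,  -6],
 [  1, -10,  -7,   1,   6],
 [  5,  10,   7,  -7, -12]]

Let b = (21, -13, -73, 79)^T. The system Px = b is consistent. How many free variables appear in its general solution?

Row reduce the augmented matrix [P | b].
R2 ← R2 − (1/3)·R1: [0, 4/3, -14, -4, -14/3, -20]
R3 ← R3 − (1/3)·R1: [0, -32/3, -8, 2, 22/3, -80]
R4 ← R4 − (5/3)·R1: [0, 20/3, 2, -2, -16/3, 44]
R3 ← R3 + (8)·R2: [0, 0, -120, -30, -30, -240]
R4 ← R4 − (5)·R2: [0, 0, 72, 18, 18, 144]
R4 ← R4 + (3/5)·R3: [0, 0, 0, 0, 0, 0]
The echelon form has 3 nonzero rows, and every pivot lies in the first 5 columns, so rank(P) = rank([P|b]) = 3.
The system is consistent.
Free variables = (unknowns) − (rank) = 5 − 3 = 2.

2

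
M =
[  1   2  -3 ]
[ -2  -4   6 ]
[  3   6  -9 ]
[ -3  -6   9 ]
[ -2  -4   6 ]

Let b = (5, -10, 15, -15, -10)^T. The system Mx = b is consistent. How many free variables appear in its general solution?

Row reduce the augmented matrix [M | b].
R2 ← R2 + (2)·R1: [0, 0, 0, 0]
R3 ← R3 − (3)·R1: [0, 0, 0, 0]
R4 ← R4 + (3)·R1: [0, 0, 0, 0]
R5 ← R5 + (2)·R1: [0, 0, 0, 0]
The echelon form has 1 nonzero rows, and every pivot lies in the first 3 columns, so rank(M) = rank([M|b]) = 1.
The system is consistent.
Free variables = (unknowns) − (rank) = 3 − 1 = 2.

2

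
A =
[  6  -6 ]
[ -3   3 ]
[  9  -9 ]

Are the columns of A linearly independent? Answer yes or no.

Row reduce A to echelon form.
R2 ← R2 + (1/2)·R1: [0, 0]
R3 ← R3 − (3/2)·R1: [0, 0]
1 pivot among 2 columns.
Only 1 < 2 pivot columns, so the columns are linearly dependent.

no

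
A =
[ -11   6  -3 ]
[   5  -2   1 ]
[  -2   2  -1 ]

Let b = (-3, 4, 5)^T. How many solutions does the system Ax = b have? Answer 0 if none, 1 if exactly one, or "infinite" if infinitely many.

Row reduce the augmented matrix [A | b].
R2 ← R2 + (5/11)·R1: [0, 8/11, -4/11, 29/11]
R3 ← R3 − (2/11)·R1: [0, 10/11, -5/11, 61/11]
R3 ← R3 − (5/4)·R2: [0, 0, 0, 9/4]
The echelon form has 3 nonzero rows; the last pivot sits in the augmented column, so rank(A) = 2 but rank([A|b]) = 3.
Since the ranks differ, the system is inconsistent.
It has no solutions.

0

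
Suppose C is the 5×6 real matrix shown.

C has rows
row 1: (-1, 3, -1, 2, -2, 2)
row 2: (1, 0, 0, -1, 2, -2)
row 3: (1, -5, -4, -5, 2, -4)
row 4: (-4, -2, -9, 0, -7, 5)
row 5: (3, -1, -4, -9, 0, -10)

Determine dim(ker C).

2

Row reduce to echelon form.
R2 ← R2 + R1: [0, 3, -1, 1, 0, 0]
R3 ← R3 + R1: [0, -2, -5, -3, 0, -2]
R4 ← R4 − (4)·R1: [0, -14, -5, -8, 1, -3]
R5 ← R5 + (3)·R1: [0, 8, -7, -3, -6, -4]
R3 ← R3 + (2/3)·R2: [0, 0, -17/3, -7/3, 0, -2]
R4 ← R4 + (14/3)·R2: [0, 0, -29/3, -10/3, 1, -3]
R5 ← R5 − (8/3)·R2: [0, 0, -13/3, -17/3, -6, -4]
R4 ← R4 − (29/17)·R3: [0, 0, 0, 11/17, 1, 7/17]
R5 ← R5 − (13/17)·R3: [0, 0, 0, -66/17, -6, -42/17]
R5 ← R5 + (6)·R4: [0, 0, 0, 0, 0, 0]
4 nonzero rows, so rank(C) = 4.
C has 6 columns; by rank–nullity, nullity = 6 − 4 = 2.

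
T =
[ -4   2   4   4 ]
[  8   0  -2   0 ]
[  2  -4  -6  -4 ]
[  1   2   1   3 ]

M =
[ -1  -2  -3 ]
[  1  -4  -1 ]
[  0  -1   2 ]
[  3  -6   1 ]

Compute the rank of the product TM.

First compute TM:
[[ 18, -28,  22],
 [ -8, -14, -28],
 [-18,  42, -18],
 [ 10, -29,   0]]
Now row reduce the product.
R2 ← R2 + (4/9)·R1: [0, -238/9, -164/9]
R3 ← R3 + R1: [0, 14, 4]
R4 ← R4 − (5/9)·R1: [0, -121/9, -110/9]
R3 ← R3 + (9/17)·R2: [0, 0, -96/17]
R4 ← R4 − (121/238)·R2: [0, 0, -352/119]
R4 ← R4 − (11/21)·R3: [0, 0, 0]
3 nonzero rows, so rank(TM) = 3.

3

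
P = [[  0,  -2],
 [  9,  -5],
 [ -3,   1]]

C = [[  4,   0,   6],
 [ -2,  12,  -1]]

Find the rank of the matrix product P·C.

2

First compute PC:
[[  4, -24,   2],
 [ 46, -60,  59],
 [-14,  12, -19]]
Now row reduce the product.
R2 ← R2 − (23/2)·R1: [0, 216, 36]
R3 ← R3 + (7/2)·R1: [0, -72, -12]
R3 ← R3 + (1/3)·R2: [0, 0, 0]
2 nonzero rows, so rank(PC) = 2.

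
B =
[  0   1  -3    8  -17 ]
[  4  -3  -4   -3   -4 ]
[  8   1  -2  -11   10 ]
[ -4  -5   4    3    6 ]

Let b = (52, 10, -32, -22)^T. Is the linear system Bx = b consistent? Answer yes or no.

Row reduce the augmented matrix [B | b].
Swap R1 ↔ R2
R3 ← R3 − (2)·R1: [0, 7, 6, -5, 18, -52]
R4 ← R4 + R1: [0, -8, 0, 0, 2, -12]
R3 ← R3 − (7)·R2: [0, 0, 27, -61, 137, -416]
R4 ← R4 + (8)·R2: [0, 0, -24, 64, -134, 404]
R4 ← R4 + (8/9)·R3: [0, 0, 0, 88/9, -110/9, 308/9]
The echelon form has 4 nonzero rows, and every pivot lies in the first 5 columns, so rank(B) = rank([B|b]) = 4.
The system is consistent.

yes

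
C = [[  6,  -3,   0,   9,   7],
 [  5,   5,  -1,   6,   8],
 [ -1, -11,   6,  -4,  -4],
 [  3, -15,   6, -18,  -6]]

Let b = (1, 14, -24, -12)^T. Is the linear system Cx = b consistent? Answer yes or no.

yes

Row reduce the augmented matrix [C | b].
R2 ← R2 − (5/6)·R1: [0, 15/2, -1, -3/2, 13/6, 79/6]
R3 ← R3 + (1/6)·R1: [0, -23/2, 6, -5/2, -17/6, -143/6]
R4 ← R4 − (1/2)·R1: [0, -27/2, 6, -45/2, -19/2, -25/2]
R3 ← R3 + (23/15)·R2: [0, 0, 67/15, -24/5, 22/45, -164/45]
R4 ← R4 + (9/5)·R2: [0, 0, 21/5, -126/5, -28/5, 56/5]
R4 ← R4 − (63/67)·R3: [0, 0, 0, -1386/67, -406/67, 980/67]
The echelon form has 4 nonzero rows, and every pivot lies in the first 5 columns, so rank(C) = rank([C|b]) = 4.
The system is consistent.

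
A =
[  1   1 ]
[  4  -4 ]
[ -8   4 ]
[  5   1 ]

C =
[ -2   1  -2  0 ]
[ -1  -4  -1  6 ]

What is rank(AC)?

2

First compute AC:
[[ -3,  -3,  -3,   6],
 [ -4,  20,  -4, -24],
 [ 12, -24,  12,  24],
 [-11,   1, -11,   6]]
Now row reduce the product.
R2 ← R2 − (4/3)·R1: [0, 24, 0, -32]
R3 ← R3 + (4)·R1: [0, -36, 0, 48]
R4 ← R4 − (11/3)·R1: [0, 12, 0, -16]
R3 ← R3 + (3/2)·R2: [0, 0, 0, 0]
R4 ← R4 − (1/2)·R2: [0, 0, 0, 0]
2 nonzero rows, so rank(AC) = 2.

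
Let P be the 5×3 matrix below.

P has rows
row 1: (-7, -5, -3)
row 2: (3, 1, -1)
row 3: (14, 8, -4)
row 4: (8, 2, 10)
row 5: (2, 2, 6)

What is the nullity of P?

0

Row reduce to echelon form.
R2 ← R2 + (3/7)·R1: [0, -8/7, -16/7]
R3 ← R3 + (2)·R1: [0, -2, -10]
R4 ← R4 + (8/7)·R1: [0, -26/7, 46/7]
R5 ← R5 + (2/7)·R1: [0, 4/7, 36/7]
R3 ← R3 − (7/4)·R2: [0, 0, -6]
R4 ← R4 − (13/4)·R2: [0, 0, 14]
R5 ← R5 + (1/2)·R2: [0, 0, 4]
R4 ← R4 + (7/3)·R3: [0, 0, 0]
R5 ← R5 + (2/3)·R3: [0, 0, 0]
3 nonzero rows, so rank(P) = 3.
P has 3 columns; by rank–nullity, nullity = 3 − 3 = 0.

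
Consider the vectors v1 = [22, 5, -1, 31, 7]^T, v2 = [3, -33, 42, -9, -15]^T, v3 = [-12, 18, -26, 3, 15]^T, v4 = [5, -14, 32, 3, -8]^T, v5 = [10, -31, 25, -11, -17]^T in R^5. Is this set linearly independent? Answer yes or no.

Form the matrix with these vectors as rows and row reduce.
R2 ← R2 − (3/22)·R1: [0, -741/22, 927/22, -291/22, -351/22]
R3 ← R3 + (6/11)·R1: [0, 228/11, -292/11, 219/11, 207/11]
R4 ← R4 − (5/22)·R1: [0, -333/22, 709/22, -89/22, -211/22]
R5 ← R5 − (5/11)·R1: [0, -366/11, 280/11, -276/11, -222/11]
R3 ← R3 + (8/13)·R2: [0, 0, -8/13, 153/13, 9]
R4 ← R4 − (111/247)·R2: [0, 0, 3283/247, 469/247, -46/19]
R5 ← R5 − (244/247)·R2: [0, 0, -3994/247, -2970/247, -84/19]
R4 ← R4 + (3283/152)·R3: [0, 0, 0, 38927/152, 29179/152]
R5 ← R5 − (1997/76)·R3: [0, 0, 0, -24417/76, -18309/76]
R5 ← R5 + (48834/38927)·R4: [0, 0, 0, 0, -3300/38927]
5 nonzero rows, so the 5 vectors span a space of dimension 5.
Since 5 = 5, the vectors are linearly independent.

yes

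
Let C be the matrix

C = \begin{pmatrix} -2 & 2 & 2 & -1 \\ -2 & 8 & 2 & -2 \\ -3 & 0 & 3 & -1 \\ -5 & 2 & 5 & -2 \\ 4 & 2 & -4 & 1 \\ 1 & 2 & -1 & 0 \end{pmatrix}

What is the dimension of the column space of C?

2

Row reduce to echelon form.
R2 ← R2 − R1: [0, 6, 0, -1]
R3 ← R3 − (3/2)·R1: [0, -3, 0, 1/2]
R4 ← R4 − (5/2)·R1: [0, -3, 0, 1/2]
R5 ← R5 + (2)·R1: [0, 6, 0, -1]
R6 ← R6 + (1/2)·R1: [0, 3, 0, -1/2]
R3 ← R3 + (1/2)·R2: [0, 0, 0, 0]
R4 ← R4 + (1/2)·R2: [0, 0, 0, 0]
R5 ← R5 − R2: [0, 0, 0, 0]
R6 ← R6 − (1/2)·R2: [0, 0, 0, 0]
Echelon form has 2 nonzero rows, so rank(C) = 2.
The column space has dimension equal to the rank: 2.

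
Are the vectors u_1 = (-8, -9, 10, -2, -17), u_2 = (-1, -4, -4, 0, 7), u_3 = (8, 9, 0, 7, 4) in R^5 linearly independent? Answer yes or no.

yes

Form the matrix with these vectors as rows and row reduce.
R2 ← R2 − (1/8)·R1: [0, -23/8, -21/4, 1/4, 73/8]
R3 ← R3 + R1: [0, 0, 10, 5, -13]
3 nonzero rows, so the 3 vectors span a space of dimension 3.
Since 3 = 3, the vectors are linearly independent.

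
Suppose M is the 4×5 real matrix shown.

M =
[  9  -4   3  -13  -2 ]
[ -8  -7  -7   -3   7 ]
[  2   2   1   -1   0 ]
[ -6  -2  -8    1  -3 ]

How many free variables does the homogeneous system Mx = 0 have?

1

Row reduce to echelon form.
R2 ← R2 + (8/9)·R1: [0, -95/9, -13/3, -131/9, 47/9]
R3 ← R3 − (2/9)·R1: [0, 26/9, 1/3, 17/9, 4/9]
R4 ← R4 + (2/3)·R1: [0, -14/3, -6, -23/3, -13/3]
R3 ← R3 + (26/95)·R2: [0, 0, -81/95, -199/95, 178/95]
R4 ← R4 − (42/95)·R2: [0, 0, -388/95, -117/95, -631/95]
R4 ← R4 − (388/81)·R3: [0, 0, 0, 713/81, -1265/81]
4 nonzero rows, so rank(M) = 4.
M has 5 columns; by rank–nullity, nullity = 5 − 4 = 1.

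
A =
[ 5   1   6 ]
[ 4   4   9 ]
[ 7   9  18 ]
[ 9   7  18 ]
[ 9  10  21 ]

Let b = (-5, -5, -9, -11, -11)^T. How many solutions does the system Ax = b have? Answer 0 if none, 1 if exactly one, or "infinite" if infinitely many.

1

Row reduce the augmented matrix [A | b].
R2 ← R2 − (4/5)·R1: [0, 16/5, 21/5, -1]
R3 ← R3 − (7/5)·R1: [0, 38/5, 48/5, -2]
R4 ← R4 − (9/5)·R1: [0, 26/5, 36/5, -2]
R5 ← R5 − (9/5)·R1: [0, 41/5, 51/5, -2]
R3 ← R3 − (19/8)·R2: [0, 0, -3/8, 3/8]
R4 ← R4 − (13/8)·R2: [0, 0, 3/8, -3/8]
R5 ← R5 − (41/16)·R2: [0, 0, -9/16, 9/16]
R4 ← R4 + R3: [0, 0, 0, 0]
R5 ← R5 − (3/2)·R3: [0, 0, 0, 0]
The echelon form has 3 nonzero rows, and every pivot lies in the first 3 columns, so rank(A) = rank([A|b]) = 3.
The system is consistent.
rank = 3 = number of unknowns, so the solution is unique.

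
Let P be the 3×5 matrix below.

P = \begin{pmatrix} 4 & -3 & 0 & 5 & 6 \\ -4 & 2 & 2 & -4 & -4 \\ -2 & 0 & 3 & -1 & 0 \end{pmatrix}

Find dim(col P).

2

Row reduce to echelon form.
R2 ← R2 + R1: [0, -1, 2, 1, 2]
R3 ← R3 + (1/2)·R1: [0, -3/2, 3, 3/2, 3]
R3 ← R3 − (3/2)·R2: [0, 0, 0, 0, 0]
Echelon form has 2 nonzero rows, so rank(P) = 2.
The column space has dimension equal to the rank: 2.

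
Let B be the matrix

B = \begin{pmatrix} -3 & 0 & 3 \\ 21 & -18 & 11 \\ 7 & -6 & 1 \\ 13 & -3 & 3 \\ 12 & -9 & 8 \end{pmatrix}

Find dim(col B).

3

Row reduce to echelon form.
R2 ← R2 + (7)·R1: [0, -18, 32]
R3 ← R3 + (7/3)·R1: [0, -6, 8]
R4 ← R4 + (13/3)·R1: [0, -3, 16]
R5 ← R5 + (4)·R1: [0, -9, 20]
R3 ← R3 − (1/3)·R2: [0, 0, -8/3]
R4 ← R4 − (1/6)·R2: [0, 0, 32/3]
R5 ← R5 − (1/2)·R2: [0, 0, 4]
R4 ← R4 + (4)·R3: [0, 0, 0]
R5 ← R5 + (3/2)·R3: [0, 0, 0]
Echelon form has 3 nonzero rows, so rank(B) = 3.
The column space has dimension equal to the rank: 3.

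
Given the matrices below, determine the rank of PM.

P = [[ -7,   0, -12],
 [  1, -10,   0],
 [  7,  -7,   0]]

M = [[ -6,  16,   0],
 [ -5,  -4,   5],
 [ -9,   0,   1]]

First compute PM:
[[150, -112, -12],
 [ 44,  56, -50],
 [ -7, 140, -35]]
Now row reduce the product.
R2 ← R2 − (22/75)·R1: [0, 6664/75, -1162/25]
R3 ← R3 + (7/150)·R1: [0, 10108/75, -889/25]
R3 ← R3 − (361/238)·R2: [0, 0, 594/17]
3 nonzero rows, so rank(PM) = 3.

3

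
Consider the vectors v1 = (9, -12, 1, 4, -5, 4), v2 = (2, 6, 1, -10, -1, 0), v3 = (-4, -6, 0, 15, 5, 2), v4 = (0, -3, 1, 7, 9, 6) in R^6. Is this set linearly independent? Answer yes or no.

yes

Form the matrix with these vectors as rows and row reduce.
R2 ← R2 − (2/9)·R1: [0, 26/3, 7/9, -98/9, 1/9, -8/9]
R3 ← R3 + (4/9)·R1: [0, -34/3, 4/9, 151/9, 25/9, 34/9]
R3 ← R3 + (17/13)·R2: [0, 0, 19/13, 33/13, 38/13, 34/13]
R4 ← R4 + (9/26)·R2: [0, 0, 33/26, 42/13, 235/26, 74/13]
R4 ← R4 − (33/38)·R3: [0, 0, 0, 39/38, 13/2, 65/19]
4 nonzero rows, so the 4 vectors span a space of dimension 4.
Since 4 = 4, the vectors are linearly independent.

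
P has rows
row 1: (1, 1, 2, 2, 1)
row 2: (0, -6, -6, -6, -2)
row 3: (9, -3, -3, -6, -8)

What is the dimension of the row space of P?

Row reduce to echelon form.
R3 ← R3 − (9)·R1: [0, -12, -21, -24, -17]
R3 ← R3 − (2)·R2: [0, 0, -9, -12, -13]
Echelon form has 3 nonzero rows, so rank(P) = 3.
The row space has dimension equal to the rank: 3.

3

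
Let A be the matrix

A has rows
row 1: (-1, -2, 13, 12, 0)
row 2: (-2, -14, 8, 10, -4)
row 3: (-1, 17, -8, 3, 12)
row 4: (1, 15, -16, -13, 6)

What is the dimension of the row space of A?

Row reduce to echelon form.
R2 ← R2 − (2)·R1: [0, -10, -18, -14, -4]
R3 ← R3 − R1: [0, 19, -21, -9, 12]
R4 ← R4 + R1: [0, 13, -3, -1, 6]
R3 ← R3 + (19/10)·R2: [0, 0, -276/5, -178/5, 22/5]
R4 ← R4 + (13/10)·R2: [0, 0, -132/5, -96/5, 4/5]
R4 ← R4 − (11/23)·R3: [0, 0, 0, -50/23, -30/23]
Echelon form has 4 nonzero rows, so rank(A) = 4.
The row space has dimension equal to the rank: 4.

4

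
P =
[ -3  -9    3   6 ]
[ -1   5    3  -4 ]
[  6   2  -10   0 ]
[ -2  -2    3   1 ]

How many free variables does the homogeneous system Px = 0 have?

Row reduce to echelon form.
R2 ← R2 − (1/3)·R1: [0, 8, 2, -6]
R3 ← R3 + (2)·R1: [0, -16, -4, 12]
R4 ← R4 − (2/3)·R1: [0, 4, 1, -3]
R3 ← R3 + (2)·R2: [0, 0, 0, 0]
R4 ← R4 − (1/2)·R2: [0, 0, 0, 0]
2 nonzero rows, so rank(P) = 2.
P has 4 columns; by rank–nullity, nullity = 4 − 2 = 2.

2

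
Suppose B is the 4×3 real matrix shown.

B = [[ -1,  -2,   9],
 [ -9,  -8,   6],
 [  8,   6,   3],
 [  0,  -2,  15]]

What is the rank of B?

Row reduce to echelon form.
R2 ← R2 − (9)·R1: [0, 10, -75]
R3 ← R3 + (8)·R1: [0, -10, 75]
R3 ← R3 + R2: [0, 0, 0]
R4 ← R4 + (1/5)·R2: [0, 0, 0]
Echelon form has 2 nonzero rows, so rank(B) = 2.

2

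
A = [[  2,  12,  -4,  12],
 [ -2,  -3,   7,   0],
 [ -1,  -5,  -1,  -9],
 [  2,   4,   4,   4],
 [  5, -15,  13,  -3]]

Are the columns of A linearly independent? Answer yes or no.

yes

Row reduce A to echelon form.
R2 ← R2 + R1: [0, 9, 3, 12]
R3 ← R3 + (1/2)·R1: [0, 1, -3, -3]
R4 ← R4 − R1: [0, -8, 8, -8]
R5 ← R5 − (5/2)·R1: [0, -45, 23, -33]
R3 ← R3 − (1/9)·R2: [0, 0, -10/3, -13/3]
R4 ← R4 + (8/9)·R2: [0, 0, 32/3, 8/3]
R5 ← R5 + (5)·R2: [0, 0, 38, 27]
R4 ← R4 + (16/5)·R3: [0, 0, 0, -56/5]
R5 ← R5 + (57/5)·R3: [0, 0, 0, -112/5]
R5 ← R5 − (2)·R4: [0, 0, 0, 0]
4 pivots among 4 columns.
Every column is a pivot column, so the columns are linearly independent.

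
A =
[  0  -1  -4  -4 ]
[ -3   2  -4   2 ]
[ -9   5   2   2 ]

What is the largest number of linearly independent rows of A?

3

Row reduce to echelon form.
Swap R1 ↔ R2
R3 ← R3 − (3)·R1: [0, -1, 14, -4]
R3 ← R3 − R2: [0, 0, 18, 0]
Echelon form has 3 nonzero rows, so rank(A) = 3.
The rank gives the maximum number of linearly independent rows: 3.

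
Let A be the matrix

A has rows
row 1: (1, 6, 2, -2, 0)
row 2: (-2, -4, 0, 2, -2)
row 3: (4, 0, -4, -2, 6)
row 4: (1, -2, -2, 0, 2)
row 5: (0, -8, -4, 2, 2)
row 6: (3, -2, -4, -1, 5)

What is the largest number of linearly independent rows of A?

2

Row reduce to echelon form.
R2 ← R2 + (2)·R1: [0, 8, 4, -2, -2]
R3 ← R3 − (4)·R1: [0, -24, -12, 6, 6]
R4 ← R4 − R1: [0, -8, -4, 2, 2]
R6 ← R6 − (3)·R1: [0, -20, -10, 5, 5]
R3 ← R3 + (3)·R2: [0, 0, 0, 0, 0]
R4 ← R4 + R2: [0, 0, 0, 0, 0]
R5 ← R5 + R2: [0, 0, 0, 0, 0]
R6 ← R6 + (5/2)·R2: [0, 0, 0, 0, 0]
Echelon form has 2 nonzero rows, so rank(A) = 2.
The rank gives the maximum number of linearly independent rows: 2.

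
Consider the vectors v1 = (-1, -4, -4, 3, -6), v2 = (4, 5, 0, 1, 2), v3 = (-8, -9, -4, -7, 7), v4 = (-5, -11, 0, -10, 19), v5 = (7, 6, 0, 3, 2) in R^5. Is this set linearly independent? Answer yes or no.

Form the matrix with these vectors as rows and row reduce.
R2 ← R2 + (4)·R1: [0, -11, -16, 13, -22]
R3 ← R3 − (8)·R1: [0, 23, 28, -31, 55]
R4 ← R4 − (5)·R1: [0, 9, 20, -25, 49]
R5 ← R5 + (7)·R1: [0, -22, -28, 24, -40]
R3 ← R3 + (23/11)·R2: [0, 0, -60/11, -42/11, 9]
R4 ← R4 + (9/11)·R2: [0, 0, 76/11, -158/11, 31]
R5 ← R5 − (2)·R2: [0, 0, 4, -2, 4]
R4 ← R4 + (19/15)·R3: [0, 0, 0, -96/5, 212/5]
R5 ← R5 + (11/15)·R3: [0, 0, 0, -24/5, 53/5]
R5 ← R5 − (1/4)·R4: [0, 0, 0, 0, 0]
4 nonzero rows, so the 5 vectors span a space of dimension 4.
Since 4 < 5, the vectors are linearly dependent.

no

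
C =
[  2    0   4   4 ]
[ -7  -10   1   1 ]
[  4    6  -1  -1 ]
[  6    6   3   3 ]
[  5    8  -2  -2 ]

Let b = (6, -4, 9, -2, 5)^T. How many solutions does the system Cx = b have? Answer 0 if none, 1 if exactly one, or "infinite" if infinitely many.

Row reduce the augmented matrix [C | b].
R2 ← R2 + (7/2)·R1: [0, -10, 15, 15, 17]
R3 ← R3 − (2)·R1: [0, 6, -9, -9, -3]
R4 ← R4 − (3)·R1: [0, 6, -9, -9, -20]
R5 ← R5 − (5/2)·R1: [0, 8, -12, -12, -10]
R3 ← R3 + (3/5)·R2: [0, 0, 0, 0, 36/5]
R4 ← R4 + (3/5)·R2: [0, 0, 0, 0, -49/5]
R5 ← R5 + (4/5)·R2: [0, 0, 0, 0, 18/5]
R4 ← R4 + (49/36)·R3: [0, 0, 0, 0, 0]
R5 ← R5 − (1/2)·R3: [0, 0, 0, 0, 0]
The echelon form has 3 nonzero rows; the last pivot sits in the augmented column, so rank(C) = 2 but rank([C|b]) = 3.
Since the ranks differ, the system is inconsistent.
It has no solutions.

0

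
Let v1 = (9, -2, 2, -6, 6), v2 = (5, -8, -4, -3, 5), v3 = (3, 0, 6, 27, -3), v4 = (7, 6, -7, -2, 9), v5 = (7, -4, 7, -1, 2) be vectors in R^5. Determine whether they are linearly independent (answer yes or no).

yes

Form the matrix with these vectors as rows and row reduce.
R2 ← R2 − (5/9)·R1: [0, -62/9, -46/9, 1/3, 5/3]
R3 ← R3 − (1/3)·R1: [0, 2/3, 16/3, 29, -5]
R4 ← R4 − (7/9)·R1: [0, 68/9, -77/9, 8/3, 13/3]
R5 ← R5 − (7/9)·R1: [0, -22/9, 49/9, 11/3, -8/3]
R3 ← R3 + (3/31)·R2: [0, 0, 150/31, 900/31, -150/31]
R4 ← R4 + (34/31)·R2: [0, 0, -439/31, 94/31, 191/31]
R5 ← R5 − (11/31)·R2: [0, 0, 225/31, 110/31, -101/31]
R4 ← R4 + (439/150)·R3: [0, 0, 0, 88, -8]
R5 ← R5 − (3/2)·R3: [0, 0, 0, -40, 4]
R5 ← R5 + (5/11)·R4: [0, 0, 0, 0, 4/11]
5 nonzero rows, so the 5 vectors span a space of dimension 5.
Since 5 = 5, the vectors are linearly independent.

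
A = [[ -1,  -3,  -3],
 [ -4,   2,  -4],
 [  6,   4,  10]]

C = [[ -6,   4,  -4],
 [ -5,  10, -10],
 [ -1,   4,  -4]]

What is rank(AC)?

2

First compute AC:
[[ 24, -46,  46],
 [ 18, -12,  12],
 [-66, 104, -104]]
Now row reduce the product.
R2 ← R2 − (3/4)·R1: [0, 45/2, -45/2]
R3 ← R3 + (11/4)·R1: [0, -45/2, 45/2]
R3 ← R3 + R2: [0, 0, 0]
2 nonzero rows, so rank(AC) = 2.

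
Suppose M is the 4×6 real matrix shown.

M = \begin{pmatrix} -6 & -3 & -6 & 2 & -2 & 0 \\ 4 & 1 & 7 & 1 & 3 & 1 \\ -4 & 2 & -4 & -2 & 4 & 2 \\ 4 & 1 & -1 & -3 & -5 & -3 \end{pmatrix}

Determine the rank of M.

Row reduce to echelon form.
R2 ← R2 + (2/3)·R1: [0, -1, 3, 7/3, 5/3, 1]
R3 ← R3 − (2/3)·R1: [0, 4, 0, -10/3, 16/3, 2]
R4 ← R4 + (2/3)·R1: [0, -1, -5, -5/3, -19/3, -3]
R3 ← R3 + (4)·R2: [0, 0, 12, 6, 12, 6]
R4 ← R4 − R2: [0, 0, -8, -4, -8, -4]
R4 ← R4 + (2/3)·R3: [0, 0, 0, 0, 0, 0]
Echelon form has 3 nonzero rows, so rank(M) = 3.

3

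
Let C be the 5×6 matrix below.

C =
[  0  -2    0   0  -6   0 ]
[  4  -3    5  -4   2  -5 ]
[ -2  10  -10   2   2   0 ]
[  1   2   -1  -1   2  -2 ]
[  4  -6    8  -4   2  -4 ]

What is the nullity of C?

Row reduce to echelon form.
Swap R1 ↔ R2
R3 ← R3 + (1/2)·R1: [0, 17/2, -15/2, 0, 3, -5/2]
R4 ← R4 − (1/4)·R1: [0, 11/4, -9/4, 0, 3/2, -3/4]
R5 ← R5 − R1: [0, -3, 3, 0, 0, 1]
R3 ← R3 + (17/4)·R2: [0, 0, -15/2, 0, -45/2, -5/2]
R4 ← R4 + (11/8)·R2: [0, 0, -9/4, 0, -27/4, -3/4]
R5 ← R5 − (3/2)·R2: [0, 0, 3, 0, 9, 1]
R4 ← R4 − (3/10)·R3: [0, 0, 0, 0, 0, 0]
R5 ← R5 + (2/5)·R3: [0, 0, 0, 0, 0, 0]
3 nonzero rows, so rank(C) = 3.
C has 6 columns; by rank–nullity, nullity = 6 − 3 = 3.

3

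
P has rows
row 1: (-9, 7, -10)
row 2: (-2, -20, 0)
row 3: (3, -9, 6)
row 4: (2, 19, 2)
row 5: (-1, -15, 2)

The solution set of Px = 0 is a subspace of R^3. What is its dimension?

Row reduce to echelon form.
R2 ← R2 − (2/9)·R1: [0, -194/9, 20/9]
R3 ← R3 + (1/3)·R1: [0, -20/3, 8/3]
R4 ← R4 + (2/9)·R1: [0, 185/9, -2/9]
R5 ← R5 − (1/9)·R1: [0, -142/9, 28/9]
R3 ← R3 − (30/97)·R2: [0, 0, 192/97]
R4 ← R4 + (185/194)·R2: [0, 0, 184/97]
R5 ← R5 − (71/97)·R2: [0, 0, 144/97]
R4 ← R4 − (23/24)·R3: [0, 0, 0]
R5 ← R5 − (3/4)·R3: [0, 0, 0]
3 nonzero rows, so rank(P) = 3.
P has 3 columns; by rank–nullity, nullity = 3 − 3 = 0.

0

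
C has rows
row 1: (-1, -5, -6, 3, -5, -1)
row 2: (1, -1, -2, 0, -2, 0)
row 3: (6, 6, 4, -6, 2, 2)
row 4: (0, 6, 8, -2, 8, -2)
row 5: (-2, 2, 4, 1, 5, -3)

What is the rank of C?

Row reduce to echelon form.
R2 ← R2 + R1: [0, -6, -8, 3, -7, -1]
R3 ← R3 + (6)·R1: [0, -24, -32, 12, -28, -4]
R5 ← R5 − (2)·R1: [0, 12, 16, -5, 15, -1]
R3 ← R3 − (4)·R2: [0, 0, 0, 0, 0, 0]
R4 ← R4 + R2: [0, 0, 0, 1, 1, -3]
R5 ← R5 + (2)·R2: [0, 0, 0, 1, 1, -3]
Swap R3 ↔ R4
R5 ← R5 − R3: [0, 0, 0, 0, 0, 0]
Echelon form has 3 nonzero rows, so rank(C) = 3.

3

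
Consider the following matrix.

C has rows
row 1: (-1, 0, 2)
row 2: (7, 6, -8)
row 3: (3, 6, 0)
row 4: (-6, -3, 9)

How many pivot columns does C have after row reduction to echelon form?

2

Row reduce to echelon form.
R2 ← R2 + (7)·R1: [0, 6, 6]
R3 ← R3 + (3)·R1: [0, 6, 6]
R4 ← R4 − (6)·R1: [0, -3, -3]
R3 ← R3 − R2: [0, 0, 0]
R4 ← R4 + (1/2)·R2: [0, 0, 0]
Echelon form has 2 nonzero rows, so rank(C) = 2.
Each nonzero row contributes one pivot column: 2 pivot columns.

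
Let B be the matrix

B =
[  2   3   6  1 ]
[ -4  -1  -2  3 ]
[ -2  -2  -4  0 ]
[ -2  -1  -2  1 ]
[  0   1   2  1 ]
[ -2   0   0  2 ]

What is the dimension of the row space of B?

2

Row reduce to echelon form.
R2 ← R2 + (2)·R1: [0, 5, 10, 5]
R3 ← R3 + R1: [0, 1, 2, 1]
R4 ← R4 + R1: [0, 2, 4, 2]
R6 ← R6 + R1: [0, 3, 6, 3]
R3 ← R3 − (1/5)·R2: [0, 0, 0, 0]
R4 ← R4 − (2/5)·R2: [0, 0, 0, 0]
R5 ← R5 − (1/5)·R2: [0, 0, 0, 0]
R6 ← R6 − (3/5)·R2: [0, 0, 0, 0]
Echelon form has 2 nonzero rows, so rank(B) = 2.
The row space has dimension equal to the rank: 2.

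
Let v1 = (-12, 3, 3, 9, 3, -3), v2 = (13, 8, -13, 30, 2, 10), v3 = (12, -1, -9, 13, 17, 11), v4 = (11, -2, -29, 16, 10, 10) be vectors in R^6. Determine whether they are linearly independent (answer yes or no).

Form the matrix with these vectors as rows and row reduce.
R2 ← R2 + (13/12)·R1: [0, 45/4, -39/4, 159/4, 21/4, 27/4]
R3 ← R3 + R1: [0, 2, -6, 22, 20, 8]
R4 ← R4 + (11/12)·R1: [0, 3/4, -105/4, 97/4, 51/4, 29/4]
R3 ← R3 − (8/45)·R2: [0, 0, -64/15, 224/15, 286/15, 34/5]
R4 ← R4 − (1/15)·R2: [0, 0, -128/5, 108/5, 62/5, 34/5]
R4 ← R4 − (6)·R3: [0, 0, 0, -68, -102, -34]
4 nonzero rows, so the 4 vectors span a space of dimension 4.
Since 4 = 4, the vectors are linearly independent.

yes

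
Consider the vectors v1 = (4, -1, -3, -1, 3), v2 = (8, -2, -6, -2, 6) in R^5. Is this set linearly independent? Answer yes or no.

Form the matrix with these vectors as rows and row reduce.
R2 ← R2 − (2)·R1: [0, 0, 0, 0, 0]
1 nonzero row, so the 2 vectors span a space of dimension 1.
Since 1 < 2, the vectors are linearly dependent.

no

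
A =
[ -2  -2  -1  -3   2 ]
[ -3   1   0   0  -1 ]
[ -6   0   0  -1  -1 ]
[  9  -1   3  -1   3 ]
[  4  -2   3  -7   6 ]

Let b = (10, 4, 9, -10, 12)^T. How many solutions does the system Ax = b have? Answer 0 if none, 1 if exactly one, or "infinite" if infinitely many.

Row reduce the augmented matrix [A | b].
R2 ← R2 − (3/2)·R1: [0, 4, 3/2, 9/2, -4, -11]
R3 ← R3 − (3)·R1: [0, 6, 3, 8, -7, -21]
R4 ← R4 + (9/2)·R1: [0, -10, -3/2, -29/2, 12, 35]
R5 ← R5 + (2)·R1: [0, -6, 1, -13, 10, 32]
R3 ← R3 − (3/2)·R2: [0, 0, 3/4, 5/4, -1, -9/2]
R4 ← R4 + (5/2)·R2: [0, 0, 9/4, -13/4, 2, 15/2]
R5 ← R5 + (3/2)·R2: [0, 0, 13/4, -25/4, 4, 31/2]
R4 ← R4 − (3)·R3: [0, 0, 0, -7, 5, 21]
R5 ← R5 − (13/3)·R3: [0, 0, 0, -35/3, 25/3, 35]
R5 ← R5 − (5/3)·R4: [0, 0, 0, 0, 0, 0]
The echelon form has 4 nonzero rows, and every pivot lies in the first 5 columns, so rank(A) = rank([A|b]) = 4.
The system is consistent.
rank = 4 < 5 unknowns, so there are infinitely many solutions.

infinite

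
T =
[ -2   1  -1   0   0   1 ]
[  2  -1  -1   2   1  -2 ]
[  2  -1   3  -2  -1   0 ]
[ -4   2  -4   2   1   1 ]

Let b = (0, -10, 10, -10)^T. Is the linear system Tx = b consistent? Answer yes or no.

Row reduce the augmented matrix [T | b].
R2 ← R2 + R1: [0, 0, -2, 2, 1, -1, -10]
R3 ← R3 + R1: [0, 0, 2, -2, -1, 1, 10]
R4 ← R4 − (2)·R1: [0, 0, -2, 2, 1, -1, -10]
R3 ← R3 + R2: [0, 0, 0, 0, 0, 0, 0]
R4 ← R4 − R2: [0, 0, 0, 0, 0, 0, 0]
The echelon form has 2 nonzero rows, and every pivot lies in the first 6 columns, so rank(T) = rank([T|b]) = 2.
The system is consistent.

yes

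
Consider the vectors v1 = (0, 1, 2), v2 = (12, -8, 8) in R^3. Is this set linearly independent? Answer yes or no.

yes

Form the matrix with these vectors as rows and row reduce.
Swap R1 ↔ R2
2 nonzero rows, so the 2 vectors span a space of dimension 2.
Since 2 = 2, the vectors are linearly independent.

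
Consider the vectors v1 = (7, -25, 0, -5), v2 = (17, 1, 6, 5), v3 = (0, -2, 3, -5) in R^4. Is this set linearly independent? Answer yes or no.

Form the matrix with these vectors as rows and row reduce.
R2 ← R2 − (17/7)·R1: [0, 432/7, 6, 120/7]
R3 ← R3 + (7/216)·R2: [0, 0, 115/36, -40/9]
3 nonzero rows, so the 3 vectors span a space of dimension 3.
Since 3 = 3, the vectors are linearly independent.

yes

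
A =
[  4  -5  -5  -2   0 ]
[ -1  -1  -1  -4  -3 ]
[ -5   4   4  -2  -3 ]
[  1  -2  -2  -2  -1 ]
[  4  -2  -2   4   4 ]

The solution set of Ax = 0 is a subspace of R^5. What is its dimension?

3

Row reduce to echelon form.
R2 ← R2 + (1/4)·R1: [0, -9/4, -9/4, -9/2, -3]
R3 ← R3 + (5/4)·R1: [0, -9/4, -9/4, -9/2, -3]
R4 ← R4 − (1/4)·R1: [0, -3/4, -3/4, -3/2, -1]
R5 ← R5 − R1: [0, 3, 3, 6, 4]
R3 ← R3 − R2: [0, 0, 0, 0, 0]
R4 ← R4 − (1/3)·R2: [0, 0, 0, 0, 0]
R5 ← R5 + (4/3)·R2: [0, 0, 0, 0, 0]
2 nonzero rows, so rank(A) = 2.
A has 5 columns; by rank–nullity, nullity = 5 − 2 = 3.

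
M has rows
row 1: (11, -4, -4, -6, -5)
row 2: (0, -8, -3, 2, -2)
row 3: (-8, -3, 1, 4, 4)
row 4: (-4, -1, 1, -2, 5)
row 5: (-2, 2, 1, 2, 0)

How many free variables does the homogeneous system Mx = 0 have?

Row reduce to echelon form.
R3 ← R3 + (8/11)·R1: [0, -65/11, -21/11, -4/11, 4/11]
R4 ← R4 + (4/11)·R1: [0, -27/11, -5/11, -46/11, 35/11]
R5 ← R5 + (2/11)·R1: [0, 14/11, 3/11, 10/11, -10/11]
R3 ← R3 − (65/88)·R2: [0, 0, 27/88, -81/44, 81/44]
R4 ← R4 − (27/88)·R2: [0, 0, 41/88, -211/44, 167/44]
R5 ← R5 + (7/44)·R2: [0, 0, -9/44, 27/22, -27/22]
R4 ← R4 − (41/27)·R3: [0, 0, 0, -2, 1]
R5 ← R5 + (2/3)·R3: [0, 0, 0, 0, 0]
4 nonzero rows, so rank(M) = 4.
M has 5 columns; by rank–nullity, nullity = 5 − 4 = 1.

1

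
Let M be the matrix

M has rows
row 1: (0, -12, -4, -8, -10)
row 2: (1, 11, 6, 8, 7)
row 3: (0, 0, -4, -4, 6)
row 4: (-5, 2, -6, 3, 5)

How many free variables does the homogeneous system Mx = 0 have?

2

Row reduce to echelon form.
Swap R1 ↔ R2
R4 ← R4 + (5)·R1: [0, 57, 24, 43, 40]
R4 ← R4 + (19/4)·R2: [0, 0, 5, 5, -15/2]
R4 ← R4 + (5/4)·R3: [0, 0, 0, 0, 0]
3 nonzero rows, so rank(M) = 3.
M has 5 columns; by rank–nullity, nullity = 5 − 3 = 2.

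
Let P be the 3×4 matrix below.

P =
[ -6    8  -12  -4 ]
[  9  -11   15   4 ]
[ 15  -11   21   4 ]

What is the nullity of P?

Row reduce to echelon form.
R2 ← R2 + (3/2)·R1: [0, 1, -3, -2]
R3 ← R3 + (5/2)·R1: [0, 9, -9, -6]
R3 ← R3 − (9)·R2: [0, 0, 18, 12]
3 nonzero rows, so rank(P) = 3.
P has 4 columns; by rank–nullity, nullity = 4 − 3 = 1.

1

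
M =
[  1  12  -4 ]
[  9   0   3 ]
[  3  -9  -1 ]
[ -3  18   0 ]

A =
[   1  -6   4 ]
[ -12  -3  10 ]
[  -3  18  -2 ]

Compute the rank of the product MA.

First compute MA:
[[-131, -114, 132],
 [  0,   0,  30],
 [114,  -9, -76],
 [-219, -36, 168]]
Now row reduce the product.
R3 ← R3 + (114/131)·R1: [0, -14175/131, 5092/131]
R4 ← R4 − (219/131)·R1: [0, 20250/131, -6900/131]
Swap R2 ↔ R3
R4 ← R4 + (10/7)·R2: [0, 0, 20/7]
R4 ← R4 − (2/21)·R3: [0, 0, 0]
3 nonzero rows, so rank(MA) = 3.

3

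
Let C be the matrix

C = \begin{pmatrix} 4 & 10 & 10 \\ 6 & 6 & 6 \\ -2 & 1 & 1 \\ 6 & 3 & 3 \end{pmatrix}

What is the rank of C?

Row reduce to echelon form.
R2 ← R2 − (3/2)·R1: [0, -9, -9]
R3 ← R3 + (1/2)·R1: [0, 6, 6]
R4 ← R4 − (3/2)·R1: [0, -12, -12]
R3 ← R3 + (2/3)·R2: [0, 0, 0]
R4 ← R4 − (4/3)·R2: [0, 0, 0]
Echelon form has 2 nonzero rows, so rank(C) = 2.

2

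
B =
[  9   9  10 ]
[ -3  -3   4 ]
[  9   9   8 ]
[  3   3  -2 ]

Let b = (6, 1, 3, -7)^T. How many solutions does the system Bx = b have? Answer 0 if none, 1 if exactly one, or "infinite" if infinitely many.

Row reduce the augmented matrix [B | b].
R2 ← R2 + (1/3)·R1: [0, 0, 22/3, 3]
R3 ← R3 − R1: [0, 0, -2, -3]
R4 ← R4 − (1/3)·R1: [0, 0, -16/3, -9]
R3 ← R3 + (3/11)·R2: [0, 0, 0, -24/11]
R4 ← R4 + (8/11)·R2: [0, 0, 0, -75/11]
R4 ← R4 − (25/8)·R3: [0, 0, 0, 0]
The echelon form has 3 nonzero rows; the last pivot sits in the augmented column, so rank(B) = 2 but rank([B|b]) = 3.
Since the ranks differ, the system is inconsistent.
It has no solutions.

0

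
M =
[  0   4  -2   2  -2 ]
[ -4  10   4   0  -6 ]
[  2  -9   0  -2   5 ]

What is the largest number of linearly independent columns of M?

2

Row reduce to echelon form.
Swap R1 ↔ R2
R3 ← R3 + (1/2)·R1: [0, -4, 2, -2, 2]
R3 ← R3 + R2: [0, 0, 0, 0, 0]
Echelon form has 2 nonzero rows, so rank(M) = 2.
The rank gives the maximum number of linearly independent columns: 2.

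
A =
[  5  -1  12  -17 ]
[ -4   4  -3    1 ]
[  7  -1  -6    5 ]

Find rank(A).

3

Row reduce to echelon form.
R2 ← R2 + (4/5)·R1: [0, 16/5, 33/5, -63/5]
R3 ← R3 − (7/5)·R1: [0, 2/5, -114/5, 144/5]
R3 ← R3 − (1/8)·R2: [0, 0, -189/8, 243/8]
Echelon form has 3 nonzero rows, so rank(A) = 3.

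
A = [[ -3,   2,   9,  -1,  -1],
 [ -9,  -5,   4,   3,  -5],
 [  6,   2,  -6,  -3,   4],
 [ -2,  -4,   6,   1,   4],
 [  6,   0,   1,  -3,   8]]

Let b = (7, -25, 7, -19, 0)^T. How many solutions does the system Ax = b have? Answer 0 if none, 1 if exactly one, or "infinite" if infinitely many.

Row reduce the augmented matrix [A | b].
R2 ← R2 − (3)·R1: [0, -11, -23, 6, -2, -46]
R3 ← R3 + (2)·R1: [0, 6, 12, -5, 2, 21]
R4 ← R4 − (2/3)·R1: [0, -16/3, 0, 5/3, 14/3, -71/3]
R5 ← R5 + (2)·R1: [0, 4, 19, -5, 6, 14]
R3 ← R3 + (6/11)·R2: [0, 0, -6/11, -19/11, 10/11, -45/11]
R4 ← R4 − (16/33)·R2: [0, 0, 368/33, -41/33, 62/11, -15/11]
R5 ← R5 + (4/11)·R2: [0, 0, 117/11, -31/11, 58/11, -30/11]
R4 ← R4 + (184/9)·R3: [0, 0, 0, -329/9, 218/9, -85]
R5 ← R5 + (39/2)·R3: [0, 0, 0, -73/2, 23, -165/2]
R5 ← R5 − (657/658)·R4: [0, 0, 0, 0, -390/329, 780/329]
The echelon form has 5 nonzero rows, and every pivot lies in the first 5 columns, so rank(A) = rank([A|b]) = 5.
The system is consistent.
rank = 5 = number of unknowns, so the solution is unique.

1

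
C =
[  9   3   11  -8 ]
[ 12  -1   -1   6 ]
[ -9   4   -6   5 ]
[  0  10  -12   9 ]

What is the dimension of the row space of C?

Row reduce to echelon form.
R2 ← R2 − (4/3)·R1: [0, -5, -47/3, 50/3]
R3 ← R3 + R1: [0, 7, 5, -3]
R3 ← R3 + (7/5)·R2: [0, 0, -254/15, 61/3]
R4 ← R4 + (2)·R2: [0, 0, -130/3, 127/3]
R4 ← R4 − (325/127)·R3: [0, 0, 0, -1232/127]
Echelon form has 4 nonzero rows, so rank(C) = 4.
The row space has dimension equal to the rank: 4.

4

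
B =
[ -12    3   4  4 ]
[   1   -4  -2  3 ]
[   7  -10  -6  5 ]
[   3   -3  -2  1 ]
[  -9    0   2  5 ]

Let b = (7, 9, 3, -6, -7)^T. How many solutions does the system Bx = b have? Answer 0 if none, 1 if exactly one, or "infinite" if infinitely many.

0

Row reduce the augmented matrix [B | b].
R2 ← R2 + (1/12)·R1: [0, -15/4, -5/3, 10/3, 115/12]
R3 ← R3 + (7/12)·R1: [0, -33/4, -11/3, 22/3, 85/12]
R4 ← R4 + (1/4)·R1: [0, -9/4, -1, 2, -17/4]
R5 ← R5 − (3/4)·R1: [0, -9/4, -1, 2, -49/4]
R3 ← R3 − (11/5)·R2: [0, 0, 0, 0, -14]
R4 ← R4 − (3/5)·R2: [0, 0, 0, 0, -10]
R5 ← R5 − (3/5)·R2: [0, 0, 0, 0, -18]
R4 ← R4 − (5/7)·R3: [0, 0, 0, 0, 0]
R5 ← R5 − (9/7)·R3: [0, 0, 0, 0, 0]
The echelon form has 3 nonzero rows; the last pivot sits in the augmented column, so rank(B) = 2 but rank([B|b]) = 3.
Since the ranks differ, the system is inconsistent.
It has no solutions.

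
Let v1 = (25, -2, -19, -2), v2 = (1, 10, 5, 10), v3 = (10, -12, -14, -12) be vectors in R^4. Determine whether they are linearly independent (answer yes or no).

no

Form the matrix with these vectors as rows and row reduce.
R2 ← R2 − (1/25)·R1: [0, 252/25, 144/25, 252/25]
R3 ← R3 − (2/5)·R1: [0, -56/5, -32/5, -56/5]
R3 ← R3 + (10/9)·R2: [0, 0, 0, 0]
2 nonzero rows, so the 3 vectors span a space of dimension 2.
Since 2 < 3, the vectors are linearly dependent.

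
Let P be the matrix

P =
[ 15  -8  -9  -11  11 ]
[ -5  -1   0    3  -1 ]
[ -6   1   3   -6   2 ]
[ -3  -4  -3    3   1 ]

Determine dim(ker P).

2

Row reduce to echelon form.
R2 ← R2 + (1/3)·R1: [0, -11/3, -3, -2/3, 8/3]
R3 ← R3 + (2/5)·R1: [0, -11/5, -3/5, -52/5, 32/5]
R4 ← R4 + (1/5)·R1: [0, -28/5, -24/5, 4/5, 16/5]
R3 ← R3 − (3/5)·R2: [0, 0, 6/5, -10, 24/5]
R4 ← R4 − (84/55)·R2: [0, 0, -12/55, 20/11, -48/55]
R4 ← R4 + (2/11)·R3: [0, 0, 0, 0, 0]
3 nonzero rows, so rank(P) = 3.
P has 5 columns; by rank–nullity, nullity = 5 − 3 = 2.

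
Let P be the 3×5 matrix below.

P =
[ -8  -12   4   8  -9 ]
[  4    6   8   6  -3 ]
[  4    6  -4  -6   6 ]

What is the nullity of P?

3

Row reduce to echelon form.
R2 ← R2 + (1/2)·R1: [0, 0, 10, 10, -15/2]
R3 ← R3 + (1/2)·R1: [0, 0, -2, -2, 3/2]
R3 ← R3 + (1/5)·R2: [0, 0, 0, 0, 0]
2 nonzero rows, so rank(P) = 2.
P has 5 columns; by rank–nullity, nullity = 5 − 2 = 3.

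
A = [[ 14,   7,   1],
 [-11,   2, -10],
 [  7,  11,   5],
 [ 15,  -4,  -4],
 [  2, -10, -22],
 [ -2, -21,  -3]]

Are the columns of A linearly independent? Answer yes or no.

yes

Row reduce A to echelon form.
R2 ← R2 + (11/14)·R1: [0, 15/2, -129/14]
R3 ← R3 − (1/2)·R1: [0, 15/2, 9/2]
R4 ← R4 − (15/14)·R1: [0, -23/2, -71/14]
R5 ← R5 − (1/7)·R1: [0, -11, -155/7]
R6 ← R6 + (1/7)·R1: [0, -20, -20/7]
R3 ← R3 − R2: [0, 0, 96/7]
R4 ← R4 + (23/15)·R2: [0, 0, -96/5]
R5 ← R5 + (22/15)·R2: [0, 0, -1248/35]
R6 ← R6 + (8/3)·R2: [0, 0, -192/7]
R4 ← R4 + (7/5)·R3: [0, 0, 0]
R5 ← R5 + (13/5)·R3: [0, 0, 0]
R6 ← R6 + (2)·R3: [0, 0, 0]
3 pivots among 3 columns.
Every column is a pivot column, so the columns are linearly independent.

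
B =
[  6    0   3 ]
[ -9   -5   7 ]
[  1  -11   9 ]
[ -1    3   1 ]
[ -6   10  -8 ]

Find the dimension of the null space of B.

0

Row reduce to echelon form.
R2 ← R2 + (3/2)·R1: [0, -5, 23/2]
R3 ← R3 − (1/6)·R1: [0, -11, 17/2]
R4 ← R4 + (1/6)·R1: [0, 3, 3/2]
R5 ← R5 + R1: [0, 10, -5]
R3 ← R3 − (11/5)·R2: [0, 0, -84/5]
R4 ← R4 + (3/5)·R2: [0, 0, 42/5]
R5 ← R5 + (2)·R2: [0, 0, 18]
R4 ← R4 + (1/2)·R3: [0, 0, 0]
R5 ← R5 + (15/14)·R3: [0, 0, 0]
3 nonzero rows, so rank(B) = 3.
B has 3 columns; by rank–nullity, nullity = 3 − 3 = 0.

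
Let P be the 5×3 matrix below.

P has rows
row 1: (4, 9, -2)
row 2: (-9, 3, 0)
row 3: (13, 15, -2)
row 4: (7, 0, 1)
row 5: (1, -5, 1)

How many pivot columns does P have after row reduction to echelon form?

3

Row reduce to echelon form.
R2 ← R2 + (9/4)·R1: [0, 93/4, -9/2]
R3 ← R3 − (13/4)·R1: [0, -57/4, 9/2]
R4 ← R4 − (7/4)·R1: [0, -63/4, 9/2]
R5 ← R5 − (1/4)·R1: [0, -29/4, 3/2]
R3 ← R3 + (19/31)·R2: [0, 0, 54/31]
R4 ← R4 + (21/31)·R2: [0, 0, 45/31]
R5 ← R5 + (29/93)·R2: [0, 0, 3/31]
R4 ← R4 − (5/6)·R3: [0, 0, 0]
R5 ← R5 − (1/18)·R3: [0, 0, 0]
Echelon form has 3 nonzero rows, so rank(P) = 3.
Each nonzero row contributes one pivot column: 3 pivot columns.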